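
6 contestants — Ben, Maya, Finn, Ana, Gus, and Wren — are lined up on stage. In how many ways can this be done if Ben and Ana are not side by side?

There are 6! = 720 arrangements in all. If Ben and Ana are adjacent, merging them into one block gives 2·(5)! = 240 arrangements.
Complementary counting: 720 − 240 = 480.

480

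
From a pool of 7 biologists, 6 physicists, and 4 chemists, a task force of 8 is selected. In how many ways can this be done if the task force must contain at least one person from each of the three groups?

22813

Unrestricted: C(17,8) = 24310 ways to pick any 8 of the 17.
Selections missing a whole group: no biologists → C(10,8) = 45; no physicists → C(11,8) = 165; no chemists → C(13,8) = 1287.
Add back selections omitting two groups (i.e. drawn from a single group): C(7,8) + C(6,8) + C(4,8) = 0.
By inclusion–exclusion: 24310 − 1497 + 0 = 22813.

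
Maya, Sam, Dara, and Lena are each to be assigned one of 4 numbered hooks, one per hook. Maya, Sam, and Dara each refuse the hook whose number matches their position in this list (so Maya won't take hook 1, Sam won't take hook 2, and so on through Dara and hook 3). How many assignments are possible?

11

Let Aᵢ (for i ∈ {1, 2, 3}) be the placements that put person i in their forbidden hook. Any j of these fix j positions, leaving (4−j)! ways to fill the rest, and there are C(3,j) ways to pick which j.
By inclusion–exclusion, the number of valid placements is Σ_{j=0}^{3} (−1)^j C(3,j)·(4−j)!.
Computing: 24 − 18 + 6 − 1 = 11.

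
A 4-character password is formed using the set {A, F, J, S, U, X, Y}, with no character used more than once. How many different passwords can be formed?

840

This is a permutation of 4 out of 7: P(7,4) = 7!/3!.
That product is 7 × 6 × 5 × 4 = 840.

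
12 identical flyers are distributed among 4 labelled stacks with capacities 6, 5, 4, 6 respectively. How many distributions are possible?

Without the upper bounds there are C(15,3) = 455 ways to split 12 among 4 stacks.
Subtract solutions that violate a single cap (substitute x_i' = x_i − (cap_i+1)): x_1 ≥ 7 gives C(8,3) = 56; x_2 ≥ 6 gives C(9,3) = 84; x_3 ≥ 5 gives C(10,3) = 120; x_4 ≥ 7 gives C(8,3) = 56. Together 316.
Add back pairs where two caps are both exceeded: 0 + 1 + 0 + 4 + 0 + 1 = 6.
By inclusion–exclusion the count is 455 − 316 + 6 = 145.

145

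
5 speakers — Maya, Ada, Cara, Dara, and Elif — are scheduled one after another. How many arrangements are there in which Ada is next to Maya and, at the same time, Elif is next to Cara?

24

Treat {Ada,Maya} as one block (2 orders) and {Elif,Cara} as another (2 orders).
That leaves 3 units to arrange: 2 × 2 × 3! = 4 × 6 = 24.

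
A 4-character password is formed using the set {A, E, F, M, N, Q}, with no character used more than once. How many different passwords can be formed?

Choose and order 4 of the 6 symbols: the first character has 6 options, the next 5, then 4, 3.
That product is 6 × 5 × 4 × 3 = 360.

360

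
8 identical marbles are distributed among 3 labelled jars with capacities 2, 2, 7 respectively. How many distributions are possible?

Without the upper bounds there are C(10,2) = 45 ways to split 8 among 3 jars.
Subtract solutions that violate a single cap (substitute x_i' = x_i − (cap_i+1)): x_1 ≥ 3 gives C(7,2) = 21; x_2 ≥ 3 gives C(7,2) = 21; x_3 ≥ 8 gives C(2,2) = 1. Together 43.
Add back pairs where two caps are both exceeded: 6 + 0 + 0 = 6.
By inclusion–exclusion the count is 45 − 43 + 6 = 8.

8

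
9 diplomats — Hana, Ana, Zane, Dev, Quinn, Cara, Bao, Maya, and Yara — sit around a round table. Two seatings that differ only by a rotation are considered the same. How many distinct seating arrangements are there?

Seat Hana anywhere (absorbing the rotational symmetry), then permute the other 8: (8)! = 40320.

40320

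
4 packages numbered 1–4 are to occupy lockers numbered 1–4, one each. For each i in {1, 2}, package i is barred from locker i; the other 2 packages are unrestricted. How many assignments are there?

14

Let Aᵢ (for i ∈ {1, 2}) be the placements that put package i in its forbidden locker. Any j of these fix j positions, leaving (4−j)! ways to fill the rest, and there are C(2,j) ways to pick which j.
By inclusion–exclusion, the number of valid placements is Σ_{j=0}^{2} (−1)^j C(2,j)·(4−j)!.
Computing: 24 − 12 + 2 = 14.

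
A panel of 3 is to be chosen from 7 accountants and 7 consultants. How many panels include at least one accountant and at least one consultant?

With no constraint there are C(14,3) = 364 possible selections.
Selections missing a whole group: no accountants → C(7,3) = 35; no consultants → C(7,3) = 35.
Both groups omitted at once is impossible, so 364 − 70 = 294.

294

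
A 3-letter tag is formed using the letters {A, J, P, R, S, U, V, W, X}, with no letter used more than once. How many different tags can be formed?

Choose and order 3 of the 9 symbols: the first letter has 9 options, the next 8, then 7.
9 × 8 × 7 = 504.

504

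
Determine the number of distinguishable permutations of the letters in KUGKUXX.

The 7 letters of KUGKUXX have repeats: K appearing twice, U appearing twice, and X appearing twice.
So there are 7! / (2!·2!·2!) = 630 distinguishable arrangements.

630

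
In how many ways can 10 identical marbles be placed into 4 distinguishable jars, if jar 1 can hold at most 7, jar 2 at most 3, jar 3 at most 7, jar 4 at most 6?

By stars and bars, unrestricted non-negative solutions to x_1+…+x_4 = 10 number C(10+3,3) = 286.
Subtract solutions that violate a single cap (substitute x_i' = x_i − (cap_i+1)): x_1 ≥ 8 gives C(5,3) = 10; x_2 ≥ 4 gives C(9,3) = 84; x_3 ≥ 8 gives C(5,3) = 10; x_4 ≥ 7 gives C(6,3) = 20. Together 124.
No two caps can be exceeded simultaneously, so the pair terms are all 0.
By inclusion–exclusion the count is 286 − 124 + 0 = 162.

162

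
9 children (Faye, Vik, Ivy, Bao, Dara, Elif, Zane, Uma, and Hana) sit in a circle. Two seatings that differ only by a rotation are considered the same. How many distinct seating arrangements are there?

Around a circle, 9 distinct people have 9!/9 = (8)! = 40320 rotationally distinct seatings.

40320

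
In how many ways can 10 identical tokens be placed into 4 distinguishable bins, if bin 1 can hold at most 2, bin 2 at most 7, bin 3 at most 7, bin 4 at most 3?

Ignoring the caps, the number of non-negative solutions to x_1+…+x_4 = 10 is C(13,3) = 286.
Subtract solutions that violate a single cap (substitute x_i' = x_i − (cap_i+1)): x_1 ≥ 3 gives C(10,3) = 120; x_2 ≥ 8 gives C(5,3) = 10; x_3 ≥ 8 gives C(5,3) = 10; x_4 ≥ 4 gives C(9,3) = 84. Together 224.
Add back pairs where two caps are both exceeded: 0 + 0 + 20 + 0 + 0 + 0 = 20.
By inclusion–exclusion the count is 286 − 224 + 20 = 82.

82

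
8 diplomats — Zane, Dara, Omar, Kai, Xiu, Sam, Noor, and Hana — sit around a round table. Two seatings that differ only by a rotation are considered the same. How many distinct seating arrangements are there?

Seat Zane anywhere (absorbing the rotational symmetry), then permute the other 7: (7)! = 5040.

5040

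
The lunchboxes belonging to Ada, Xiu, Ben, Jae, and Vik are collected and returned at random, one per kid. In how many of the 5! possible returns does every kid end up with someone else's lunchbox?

44

This is the derangement count D_5: permutations of 5 items with no fixed point.
By inclusion–exclusion this is Σ_{j=0}^{5} (−1)^j C(5,j)·(5−j)!.
Computing: 120 − 120 + 60 − 20 + 5 − 1 = 44.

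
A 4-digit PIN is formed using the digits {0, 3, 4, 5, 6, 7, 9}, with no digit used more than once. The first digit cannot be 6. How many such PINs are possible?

720

The first digit has 7−1 = 6 choices (anything except 6).
The remaining 3 digits are filled from the other 6 symbols without repetition: 6 × 5 × 4 = 120.
Total: 6 × 120 = 720.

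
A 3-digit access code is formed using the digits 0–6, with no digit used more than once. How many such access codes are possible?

210

With no repetition, fill the 3 digits in order: 7 choices, then 6, down to 5.
7 × 6 × 5 = 210.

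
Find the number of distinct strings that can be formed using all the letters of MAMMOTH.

The 7 letters of MAMMOTH have repeats: M appearing 3 times.
Dividing 7! = 5040 by 3! = 6 for the repeated letters gives 840.

840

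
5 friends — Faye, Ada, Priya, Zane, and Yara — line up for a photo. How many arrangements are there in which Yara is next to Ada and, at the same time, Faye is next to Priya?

Treat {Yara,Ada} as one block (2 orders) and {Faye,Priya} as another (2 orders).
That leaves 3 units to arrange: 2 × 2 × 3! = 4 × 6 = 24.

24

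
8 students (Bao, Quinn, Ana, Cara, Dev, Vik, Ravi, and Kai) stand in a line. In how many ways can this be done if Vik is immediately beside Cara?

10080

Treat {Vik, Cara} as a single unit. There are 7 units to order, and the pair itself can be ordered 2 ways.
So the count is 2·(7)! = 10080.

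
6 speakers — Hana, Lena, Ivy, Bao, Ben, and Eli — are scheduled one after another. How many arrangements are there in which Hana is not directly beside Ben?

480

Of the 6! = 720 arrangements, those with Hana and Ben adjacent number 2 × 5! = 240 (treat the pair as a block with 2 internal orders).
So 720 − 240 = 480 arrangements keep them apart.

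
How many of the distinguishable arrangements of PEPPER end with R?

Fix R in the last position and arrange the remaining 5 letters.
Those 5 letters have E appearing twice and P appearing 3 times, giving (5)!/(3!·2!) = 10.

10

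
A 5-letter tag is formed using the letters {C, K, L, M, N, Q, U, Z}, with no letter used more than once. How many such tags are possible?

With no repetition, fill the 5 letters in order: 8 choices, then 7, down to 4.
8 × 7 × 6 × 5 × 4 = 6720.

6720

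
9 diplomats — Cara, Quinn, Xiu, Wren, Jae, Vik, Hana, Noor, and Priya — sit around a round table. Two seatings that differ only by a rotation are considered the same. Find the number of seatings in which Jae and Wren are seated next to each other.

10080

Treat {Jae, Wren} as one unit (2 internal orders) and seat the resulting 8 units around the table: (7)! circular arrangements.
So 2 × (7)! = 2 × 5040 = 10080.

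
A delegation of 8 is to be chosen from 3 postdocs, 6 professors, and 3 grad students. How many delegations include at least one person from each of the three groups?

Unrestricted: C(12,8) = 495 ways to pick any 8 of the 12.
Selections missing a whole group: no postdocs → C(9,8) = 9; no professors → C(6,8) = 0; no grad students → C(9,8) = 9.
Add back selections omitting two groups (i.e. drawn from a single group): C(3,8) + C(6,8) + C(3,8) = 0.
By inclusion–exclusion: 495 − 18 + 0 = 477.

477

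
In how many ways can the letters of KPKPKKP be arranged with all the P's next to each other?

5

Treat the 3 copies of P as a single block. The multiset to arrange is then {PPP, K, K, K, K}, 5 items in all.
That gives (5)!/(4!) = 5 arrangements.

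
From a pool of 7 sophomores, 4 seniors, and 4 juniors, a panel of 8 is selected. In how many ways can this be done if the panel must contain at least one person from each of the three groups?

With no constraint there are C(15,8) = 6435 possible selections.
Subtract selections that omit an entire group: no sophomores → C(8,8) = 1; no seniors → C(11,8) = 165; no juniors → C(11,8) = 165.
Add back selections omitting two groups (i.e. drawn from a single group): C(7,8) + C(4,8) + C(4,8) = 0.
By inclusion–exclusion: 6435 − 331 + 0 = 6104.

6104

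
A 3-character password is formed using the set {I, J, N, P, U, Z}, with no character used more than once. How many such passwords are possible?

120

With no repetition, fill the 3 characters in order: 6 choices, then 5, down to 4.
That product is 6 × 5 × 4 = 120.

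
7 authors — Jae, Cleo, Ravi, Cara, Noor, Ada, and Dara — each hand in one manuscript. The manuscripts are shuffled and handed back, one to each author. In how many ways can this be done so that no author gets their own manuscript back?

This is the derangement count D_7: permutations of 7 items with no fixed point.
By inclusion–exclusion this is Σ_{j=0}^{7} (−1)^j C(7,j)·(7−j)!.
Computing: 5040 − 5040 + 2520 − 840 + 210 − 42 + 7 − 1 = 1854.

1854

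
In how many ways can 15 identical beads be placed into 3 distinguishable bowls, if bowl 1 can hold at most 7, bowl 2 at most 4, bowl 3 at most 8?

Ignoring the caps, the number of non-negative solutions to x_1+…+x_3 = 15 is C(17,2) = 136.
Subtract solutions that violate a single cap (substitute x_i' = x_i − (cap_i+1)): x_1 ≥ 8 gives C(9,2) = 36; x_2 ≥ 5 gives C(12,2) = 66; x_3 ≥ 9 gives C(8,2) = 28. Together 130.
Add back pairs where two caps are both exceeded: 6 + 0 + 3 = 9.
By inclusion–exclusion the count is 136 − 130 + 9 = 15.

15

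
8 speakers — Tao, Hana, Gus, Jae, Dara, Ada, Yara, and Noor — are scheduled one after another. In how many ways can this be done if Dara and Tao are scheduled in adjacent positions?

Treat {Dara, Tao} as a single unit. There are 7 units to order, and the pair itself can be ordered 2 ways.
That gives 2 × 7! = 2 × 5040 = 10080.

10080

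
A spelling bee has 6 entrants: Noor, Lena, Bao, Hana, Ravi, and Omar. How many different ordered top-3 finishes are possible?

120

This is an ordered selection of 3 from 6: P(6,3).
That gives 6 × 5 × 4 = 120.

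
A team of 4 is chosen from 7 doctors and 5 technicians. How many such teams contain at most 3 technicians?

490

Split by how many technicians are chosen (0 through 3).
Sum: C(5,0)·C(7,4) + C(5,1)·C(7,3) + C(5,2)·C(7,2) + C(5,3)·C(7,1) = 35 + 175 + 210 + 70 = 490.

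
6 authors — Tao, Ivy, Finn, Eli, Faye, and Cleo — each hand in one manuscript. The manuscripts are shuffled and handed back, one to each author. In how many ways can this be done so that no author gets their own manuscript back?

This is the derangement count D_6: permutations of 6 items with no fixed point.
By inclusion–exclusion this is Σ_{j=0}^{6} (−1)^j C(6,j)·(6−j)!.
Computing: 720 − 720 + 360 − 120 + 30 − 6 + 1 = 265.

265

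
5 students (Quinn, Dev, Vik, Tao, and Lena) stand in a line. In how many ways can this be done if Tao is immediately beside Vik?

Place the 3 others and the Tao-Vik pair as 4 objects in a line; the pair has 2 internal arrangements.
So the count is 2·(4)! = 48.

48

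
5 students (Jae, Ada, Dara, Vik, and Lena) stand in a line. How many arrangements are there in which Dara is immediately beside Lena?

48

Glue Dara and Lena into one block (2 internal orders), leaving 4 units to arrange in a row.
So the count is 2·(4)! = 48.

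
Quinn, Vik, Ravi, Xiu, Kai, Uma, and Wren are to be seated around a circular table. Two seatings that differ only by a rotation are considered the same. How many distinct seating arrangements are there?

Around a circle, 7 distinct people have 7!/7 = (6)! = 720 rotationally distinct seatings.

720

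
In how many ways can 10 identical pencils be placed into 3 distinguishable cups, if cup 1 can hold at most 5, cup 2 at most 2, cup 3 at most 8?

Without the upper bounds there are C(12,2) = 66 ways to split 10 among 3 cups.
Subtract solutions that violate a single cap (substitute x_i' = x_i − (cap_i+1)): x_1 ≥ 6 gives C(6,2) = 15; x_2 ≥ 3 gives C(9,2) = 36; x_3 ≥ 9 gives C(3,2) = 3. Together 54.
Add back pairs where two caps are both exceeded: 3 + 0 + 0 = 3.
By inclusion–exclusion the count is 66 − 54 + 3 = 15.

15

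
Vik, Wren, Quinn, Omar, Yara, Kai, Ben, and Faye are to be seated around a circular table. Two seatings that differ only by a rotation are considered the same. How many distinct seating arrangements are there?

5040

Seat Vik anywhere (absorbing the rotational symmetry), then permute the other 7: (7)! = 5040.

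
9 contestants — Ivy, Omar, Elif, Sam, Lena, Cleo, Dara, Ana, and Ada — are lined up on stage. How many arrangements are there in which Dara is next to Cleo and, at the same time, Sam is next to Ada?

Treat {Dara,Cleo} as one block (2 orders) and {Sam,Ada} as another (2 orders).
That leaves 7 units to arrange: 2 × 2 × 7! = 4 × 5040 = 20160.

20160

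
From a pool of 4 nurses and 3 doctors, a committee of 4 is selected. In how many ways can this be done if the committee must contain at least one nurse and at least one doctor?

Unrestricted: C(7,4) = 35 ways to pick any 4 of the 7.
Selections missing a whole group: no nurses → C(3,4) = 0; no doctors → C(4,4) = 1.
Both groups omitted at once is impossible, so 35 − 1 = 34.

34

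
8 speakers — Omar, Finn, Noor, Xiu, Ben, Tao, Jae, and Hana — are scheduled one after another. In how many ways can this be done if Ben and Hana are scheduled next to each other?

Glue Ben and Hana into one block (2 internal orders), leaving 7 units to arrange in a row.
So the count is 2·(7)! = 10080.

10080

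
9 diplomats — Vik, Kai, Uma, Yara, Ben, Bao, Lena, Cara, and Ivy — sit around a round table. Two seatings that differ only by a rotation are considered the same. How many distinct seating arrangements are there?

Around a circle, 9 distinct people have 9!/9 = (8)! = 40320 rotationally distinct seatings.

40320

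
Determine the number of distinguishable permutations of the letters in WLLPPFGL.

3360

Letter multiplicities in WLLPPFGL: F×1, G×1, L×3, P×2, W×1.
Dividing 8! = 40320 by 3!·2! = 12 for the repeated letters gives 3360.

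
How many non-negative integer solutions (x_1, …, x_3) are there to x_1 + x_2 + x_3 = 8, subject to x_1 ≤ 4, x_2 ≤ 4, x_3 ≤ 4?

By stars and bars, unrestricted non-negative solutions to x_1+…+x_3 = 8 number C(8+2,2) = 45.
Subtract solutions that violate a single cap (substitute x_i' = x_i − (cap_i+1)): x_1 ≥ 5 gives C(5,2) = 10; x_2 ≥ 5 gives C(5,2) = 10; x_3 ≥ 5 gives C(5,2) = 10. Together 30.
No two caps can be exceeded simultaneously, so the pair terms are all 0.
By inclusion–exclusion the count is 45 − 30 + 0 = 15.

15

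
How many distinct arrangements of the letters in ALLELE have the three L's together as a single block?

Treat the 3 copies of L as a single block. The multiset to arrange is then {LLL, A, E, E}, 4 items in all.
That gives (4)!/(2!) = 12 arrangements.

12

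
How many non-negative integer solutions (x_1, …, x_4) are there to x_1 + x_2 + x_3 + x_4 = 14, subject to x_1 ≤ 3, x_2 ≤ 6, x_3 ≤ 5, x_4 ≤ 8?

116

By stars and bars, unrestricted non-negative solutions to x_1+…+x_4 = 14 number C(14+3,3) = 680.
Subtract solutions that violate a single cap (substitute x_i' = x_i − (cap_i+1)): x_1 ≥ 4 gives C(13,3) = 286; x_2 ≥ 7 gives C(10,3) = 120; x_3 ≥ 6 gives C(11,3) = 165; x_4 ≥ 9 gives C(8,3) = 56. Together 627.
Add back pairs where two caps are both exceeded: 20 + 35 + 4 + 4 + 0 + 0 = 63.
By inclusion–exclusion the count is 680 − 627 + 63 = 116.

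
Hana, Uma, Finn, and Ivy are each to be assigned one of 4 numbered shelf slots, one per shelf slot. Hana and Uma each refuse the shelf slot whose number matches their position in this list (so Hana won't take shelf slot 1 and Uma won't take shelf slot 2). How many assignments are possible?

14

Let Aᵢ (for i ∈ {1, 2}) be the placements that put person i in their forbidden shelf slot. Any j of these fix j positions, leaving (4−j)! ways to fill the rest, and there are C(2,j) ways to pick which j.
By inclusion–exclusion, the number of valid placements is Σ_{j=0}^{2} (−1)^j C(2,j)·(4−j)!.
Computing: 24 − 12 + 2 = 14.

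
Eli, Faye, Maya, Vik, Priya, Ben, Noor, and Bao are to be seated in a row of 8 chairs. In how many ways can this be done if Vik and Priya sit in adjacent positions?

Glue Vik and Priya into one block (2 internal orders), leaving 7 units to arrange in a row.
That gives 2 × 7! = 2 × 5040 = 10080.

10080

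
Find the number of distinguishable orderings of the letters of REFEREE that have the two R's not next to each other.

75

Total arrangements of REFEREE: 7!/(4!·2!) = 105.
If the two R's are adjacent, glue them into one block, leaving 6 items to arrange: (6)!/(4!) = 30 ways.
Subtracting, 105 − 30 = 75 arrangements keep the R's apart.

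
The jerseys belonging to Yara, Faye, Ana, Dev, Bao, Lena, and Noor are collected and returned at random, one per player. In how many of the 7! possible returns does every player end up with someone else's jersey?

This is the derangement count D_7: permutations of 7 items with no fixed point.
By inclusion–exclusion this is Σ_{j=0}^{7} (−1)^j C(7,j)·(7−j)!.
Computing: 5040 − 5040 + 2520 − 840 + 210 − 42 + 7 − 1 = 1854.

1854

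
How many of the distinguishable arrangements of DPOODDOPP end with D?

560

Fix D in the last position and arrange the remaining 8 letters.
Those 8 letters have D appearing twice, O appearing 3 times, and P appearing 3 times, giving (8)!/(3!·3!·2!) = 560.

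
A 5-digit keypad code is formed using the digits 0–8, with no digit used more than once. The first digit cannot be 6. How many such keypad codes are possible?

The first digit has 9−1 = 8 choices (anything except 6).
The remaining 4 digits are filled from the other 8 symbols without repetition: 8 × 7 × 6 × 5 = 1680.
Total: 8 × 1680 = 13440.

13440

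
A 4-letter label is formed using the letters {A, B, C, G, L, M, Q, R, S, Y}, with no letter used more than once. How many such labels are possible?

With no repetition, fill the 4 letters in order: 10 choices, then 9, down to 7.
10 × 9 × 8 × 7 = 5040.

5040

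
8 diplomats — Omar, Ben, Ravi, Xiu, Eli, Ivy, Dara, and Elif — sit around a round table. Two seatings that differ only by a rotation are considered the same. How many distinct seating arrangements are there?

5040

Seat Omar anywhere (absorbing the rotational symmetry), then permute the other 7: (7)! = 5040.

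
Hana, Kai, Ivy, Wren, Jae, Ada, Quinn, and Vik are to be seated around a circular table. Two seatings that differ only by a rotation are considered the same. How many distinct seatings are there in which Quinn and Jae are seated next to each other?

Glue Quinn and Jae into a block (2 internal orders). Seating 7 units around a circle gives (6)! arrangements.
So 2 × (6)! = 2 × 720 = 1440.

1440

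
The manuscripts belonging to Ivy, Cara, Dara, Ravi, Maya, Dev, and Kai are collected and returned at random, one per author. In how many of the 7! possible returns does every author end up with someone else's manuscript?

1854

This is the derangement count D_7: permutations of 7 items with no fixed point.
By inclusion–exclusion this is Σ_{j=0}^{7} (−1)^j C(7,j)·(7−j)!.
Computing: 5040 − 5040 + 2520 − 840 + 210 − 42 + 7 − 1 = 1854.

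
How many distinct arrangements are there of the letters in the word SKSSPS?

The 6 letters of SKSSPS have repeats: S appearing 4 times.
The number of distinct arrangements is 6!/(4!) = 720/24 = 30.

30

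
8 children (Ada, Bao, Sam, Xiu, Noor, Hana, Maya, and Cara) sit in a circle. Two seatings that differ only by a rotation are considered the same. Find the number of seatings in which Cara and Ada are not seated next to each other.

All circular seatings of 8 people number (7)! = 5040.
Seatings with Cara beside Ada: treat them as a block with 2 internal orders, giving 2 × (6)! = 1440.
Subtracting, 5040 − 1440 = 3600.

3600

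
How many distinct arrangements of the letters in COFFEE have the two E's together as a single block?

Treat the 2 copies of E as a single block. The multiset to arrange is then {EE, C, F, F, O}, 5 items in all.
That gives (5)!/(2!) = 60 arrangements.

60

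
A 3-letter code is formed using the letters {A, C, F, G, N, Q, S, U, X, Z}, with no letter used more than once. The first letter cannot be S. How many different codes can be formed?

The first letter has 10−1 = 9 choices (anything except S).
The remaining 2 letters are filled from the other 9 symbols without repetition: 9 × 8 = 72.
Total: 9 × 72 = 648.

648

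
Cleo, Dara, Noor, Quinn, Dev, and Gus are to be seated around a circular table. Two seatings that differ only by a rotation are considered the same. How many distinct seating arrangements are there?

120

Fix one person's seat to break rotational symmetry; the remaining 5 people can be arranged in (5)! = 120 ways.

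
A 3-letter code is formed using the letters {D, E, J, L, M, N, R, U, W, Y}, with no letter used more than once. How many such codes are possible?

720

Choose and order 3 of the 10 symbols: the first letter has 10 options, the next 9, then 8.
That product is 10 × 9 × 8 = 720.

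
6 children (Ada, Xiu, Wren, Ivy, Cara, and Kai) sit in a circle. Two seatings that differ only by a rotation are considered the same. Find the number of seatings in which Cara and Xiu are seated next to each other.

48

Glue Cara and Xiu into a block (2 internal orders). Seating 5 units around a circle gives (4)! arrangements.
So 2 × (4)! = 2 × 24 = 48.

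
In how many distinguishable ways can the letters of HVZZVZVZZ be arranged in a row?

504

Letter multiplicities in HVZZVZVZZ: H×1, V×3, Z×5.
So there are 9! / (5!·3!) = 504 distinguishable arrangements.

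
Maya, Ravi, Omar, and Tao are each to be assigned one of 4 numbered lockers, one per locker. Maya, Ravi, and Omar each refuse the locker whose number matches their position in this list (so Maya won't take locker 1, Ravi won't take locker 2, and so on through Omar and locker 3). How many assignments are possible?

11

Let Aᵢ (for i ∈ {1, 2, 3}) be the placements that put person i in their forbidden locker. Any j of these fix j positions, leaving (4−j)! ways to fill the rest, and there are C(3,j) ways to pick which j.
By inclusion–exclusion, the number of valid placements is Σ_{j=0}^{3} (−1)^j C(3,j)·(4−j)!.
Computing: 24 − 18 + 6 − 1 = 11.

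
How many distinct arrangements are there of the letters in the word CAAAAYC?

105

The 7 letters of CAAAAYC have repeats: A appearing 4 times and C appearing twice.
The number of distinct arrangements is 7!/(4!·2!) = 5040/48 = 105.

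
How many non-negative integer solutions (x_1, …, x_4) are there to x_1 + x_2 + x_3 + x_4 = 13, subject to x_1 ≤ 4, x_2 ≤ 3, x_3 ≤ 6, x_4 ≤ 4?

By stars and bars, unrestricted non-negative solutions to x_1+…+x_4 = 13 number C(13+3,3) = 560.
Subtract solutions that violate a single cap (substitute x_i' = x_i − (cap_i+1)): x_1 ≥ 5 gives C(11,3) = 165; x_2 ≥ 4 gives C(12,3) = 220; x_3 ≥ 7 gives C(9,3) = 84; x_4 ≥ 5 gives C(11,3) = 165. Together 634.
Add back pairs where two caps are both exceeded: 35 + 4 + 20 + 10 + 35 + 4 = 108.
By inclusion–exclusion the count is 560 − 634 + 108 = 34.

34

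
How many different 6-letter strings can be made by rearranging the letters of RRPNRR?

30

The 6 letters of RRPNRR have repeats: R appearing 4 times.
So there are 6! / (4!) = 30 distinguishable arrangements.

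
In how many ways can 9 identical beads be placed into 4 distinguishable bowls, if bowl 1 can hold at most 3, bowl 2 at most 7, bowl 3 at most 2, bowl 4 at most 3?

44

Ignoring the caps, the number of non-negative solutions to x_1+…+x_4 = 9 is C(12,3) = 220.
Subtract solutions that violate a single cap (substitute x_i' = x_i − (cap_i+1)): x_1 ≥ 4 gives C(8,3) = 56; x_2 ≥ 8 gives C(4,3) = 4; x_3 ≥ 3 gives C(9,3) = 84; x_4 ≥ 4 gives C(8,3) = 56. Together 200.
Add back pairs where two caps are both exceeded: 0 + 10 + 4 + 0 + 0 + 10 = 24.
By inclusion–exclusion the count is 220 − 200 + 24 = 44.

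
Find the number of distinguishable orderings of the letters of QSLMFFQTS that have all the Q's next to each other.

10080

Treat the 2 copies of Q as a single block. The multiset to arrange is then {QQ, F, F, L, M, S, S, T}, 8 items in all.
That gives (8)!/(2!·2!) = 10080 arrangements.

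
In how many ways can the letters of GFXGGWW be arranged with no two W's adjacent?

300

Total arrangements of GFXGGWW: 7!/(3!·2!) = 420.
Arrangements with the W's together: treat WW as one letter, giving (6)!/(3!) = 120.
Hence 420 − 120 = 300.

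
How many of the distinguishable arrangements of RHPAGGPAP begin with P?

5040

Fix P in the first position and arrange the remaining 8 letters.
Those 8 letters have A appearing twice, G appearing twice, and P appearing twice, giving (8)!/(2!·2!·2!) = 5040.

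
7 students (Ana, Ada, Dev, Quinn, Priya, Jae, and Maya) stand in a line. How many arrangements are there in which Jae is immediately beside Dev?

Glue Jae and Dev into one block (2 internal orders), leaving 6 units to arrange in a row.
So the count is 2·(6)! = 1440.

1440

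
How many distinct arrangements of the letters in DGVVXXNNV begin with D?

With the first slot taken by D, it remains to arrange the other 8 letters (GVVXXNNV).
Those 8 letters have N appearing twice, V appearing 3 times, and X appearing twice, giving (8)!/(3!·2!·2!) = 1680.

1680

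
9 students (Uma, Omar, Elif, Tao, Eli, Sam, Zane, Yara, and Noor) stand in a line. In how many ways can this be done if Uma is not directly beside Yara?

Of the 9! = 362880 arrangements, those with Uma and Yara adjacent number 2 × 8! = 80640 (treat the pair as a block with 2 internal orders).
So 362880 − 80640 = 282240 arrangements keep them apart.

282240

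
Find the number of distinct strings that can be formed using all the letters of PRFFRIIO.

The 8 letters of PRFFRIIO have repeats: F appearing twice, I appearing twice, and R appearing twice.
The number of distinct arrangements is 8!/(2!·2!·2!) = 40320/8 = 5040.

5040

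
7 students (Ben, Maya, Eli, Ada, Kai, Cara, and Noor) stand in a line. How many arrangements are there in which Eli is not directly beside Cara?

Of the 7! = 5040 arrangements, those with Eli and Cara adjacent number 2 × 6! = 1440 (treat the pair as a block with 2 internal orders).
Complementary counting: 5040 − 1440 = 3600.

3600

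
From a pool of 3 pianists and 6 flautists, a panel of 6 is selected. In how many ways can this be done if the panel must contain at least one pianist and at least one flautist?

83

With no constraint there are C(9,6) = 84 possible selections.
Selections missing a whole group: no pianists → C(6,6) = 1; no flautists → C(3,6) = 0.
Both groups omitted at once is impossible, so 84 − 1 = 83.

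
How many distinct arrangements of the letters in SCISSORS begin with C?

With the first slot taken by C, it remains to arrange the other 7 letters (SISSORS).
Those 7 letters have S appearing 4 times, giving (7)!/(4!) = 210.

210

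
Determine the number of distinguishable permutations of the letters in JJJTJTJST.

JJJTJTJST has 9 letters with J appearing 5 times and T appearing 3 times.
The number of distinct arrangements is 9!/(5!·3!) = 362880/720 = 504.

504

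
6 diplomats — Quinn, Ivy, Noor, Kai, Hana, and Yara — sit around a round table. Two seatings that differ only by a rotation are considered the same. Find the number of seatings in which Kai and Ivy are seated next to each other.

Treat {Kai, Ivy} as one unit (2 internal orders) and seat the resulting 5 units around the table: (4)! circular arrangements.
So 2 × (4)! = 2 × 24 = 48.

48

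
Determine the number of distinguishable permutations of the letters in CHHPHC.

60

The 6 letters of CHHPHC have repeats: C appearing twice and H appearing 3 times.
The number of distinct arrangements is 6!/(3!·2!) = 720/12 = 60.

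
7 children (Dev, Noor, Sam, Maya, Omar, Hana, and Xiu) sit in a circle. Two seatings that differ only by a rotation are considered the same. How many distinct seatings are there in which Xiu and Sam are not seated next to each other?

480

All circular seatings of 7 people number (6)! = 720.
Seatings with Xiu beside Sam: treat them as a block with 2 internal orders, giving 2 × (5)! = 240.
Subtracting, 720 − 240 = 480.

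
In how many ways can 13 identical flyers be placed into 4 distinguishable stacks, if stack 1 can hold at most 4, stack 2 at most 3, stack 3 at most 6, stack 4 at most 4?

34

By stars and bars, unrestricted non-negative solutions to x_1+…+x_4 = 13 number C(13+3,3) = 560.
Subtract solutions that violate a single cap (substitute x_i' = x_i − (cap_i+1)): x_1 ≥ 5 gives C(11,3) = 165; x_2 ≥ 4 gives C(12,3) = 220; x_3 ≥ 7 gives C(9,3) = 84; x_4 ≥ 5 gives C(11,3) = 165. Together 634.
Add back pairs where two caps are both exceeded: 35 + 4 + 20 + 10 + 35 + 4 = 108.
By inclusion–exclusion the count is 560 − 634 + 108 = 34.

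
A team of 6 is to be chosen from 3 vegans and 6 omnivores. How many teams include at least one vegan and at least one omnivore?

Unrestricted: C(9,6) = 84 ways to pick any 6 of the 9.
Selections missing a whole group: no vegans → C(6,6) = 1; no omnivores → C(3,6) = 0.
Both groups omitted at once is impossible, so 84 − 1 = 83.

83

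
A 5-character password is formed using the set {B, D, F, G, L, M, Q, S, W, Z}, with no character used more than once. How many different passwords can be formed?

30240

With no repetition, fill the 5 characters in order: 10 choices, then 9, down to 6.
That product is 10 × 9 × 8 × 7 × 6 = 30240.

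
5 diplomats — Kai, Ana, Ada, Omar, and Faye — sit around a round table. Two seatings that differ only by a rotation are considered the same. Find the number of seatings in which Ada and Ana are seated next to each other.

Glue Ada and Ana into a block (2 internal orders). Seating 4 units around a circle gives (3)! arrangements.
So 2 × (3)! = 2 × 6 = 12.

12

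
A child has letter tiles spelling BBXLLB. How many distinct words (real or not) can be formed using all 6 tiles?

60

BBXLLB has 6 letters with B appearing 3 times and L appearing twice.
Dividing 6! = 720 by 3!·2! = 12 for the repeated letters gives 60.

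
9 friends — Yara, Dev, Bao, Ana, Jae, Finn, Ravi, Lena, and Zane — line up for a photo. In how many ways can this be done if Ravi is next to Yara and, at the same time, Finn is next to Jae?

Treat {Ravi,Yara} as one block (2 orders) and {Finn,Jae} as another (2 orders).
That leaves 7 units to arrange: 2 × 2 × 7! = 4 × 5040 = 20160.

20160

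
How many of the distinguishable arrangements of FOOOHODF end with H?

Fix H in the last position and arrange the remaining 7 letters.
Those 7 letters have F appearing twice and O appearing 4 times, giving (7)!/(4!·2!) = 105.

105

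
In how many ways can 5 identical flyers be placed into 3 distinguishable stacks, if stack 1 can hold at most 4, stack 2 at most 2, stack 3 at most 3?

11

Without the upper bounds there are C(7,2) = 21 ways to split 5 among 3 stacks.
Subtract solutions that violate a single cap (substitute x_i' = x_i − (cap_i+1)): x_1 ≥ 5 gives C(2,2) = 1; x_2 ≥ 3 gives C(4,2) = 6; x_3 ≥ 4 gives C(3,2) = 3. Together 10.
No two caps can be exceeded simultaneously, so the pair terms are all 0.
By inclusion–exclusion the count is 21 − 10 + 0 = 11.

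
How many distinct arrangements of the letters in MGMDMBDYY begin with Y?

3360

Fix Y in the first position and arrange the remaining 8 letters.
Those 8 letters have D appearing twice and M appearing 3 times, giving (8)!/(3!·2!) = 3360.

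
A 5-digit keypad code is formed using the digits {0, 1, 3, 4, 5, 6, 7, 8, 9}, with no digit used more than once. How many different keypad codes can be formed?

This is a permutation of 5 out of 9: P(9,5) = 9!/4!.
That product is 9 × 8 × 7 × 6 × 5 = 15120.

15120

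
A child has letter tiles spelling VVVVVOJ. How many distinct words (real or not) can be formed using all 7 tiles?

42

VVVVVOJ has 7 letters with V appearing 5 times.
So there are 7! / (5!) = 42 distinguishable arrangements.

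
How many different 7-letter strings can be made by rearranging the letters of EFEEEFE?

The 7 letters of EFEEEFE have repeats: E appearing 5 times and F appearing twice.
Dividing 7! = 5040 by 5!·2! = 240 for the repeated letters gives 21.

21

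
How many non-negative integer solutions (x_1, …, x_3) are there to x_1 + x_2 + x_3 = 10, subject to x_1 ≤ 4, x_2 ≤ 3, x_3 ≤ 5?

6

Ignoring the caps, the number of non-negative solutions to x_1+…+x_3 = 10 is C(12,2) = 66.
Subtract solutions that violate a single cap (substitute x_i' = x_i − (cap_i+1)): x_1 ≥ 5 gives C(7,2) = 21; x_2 ≥ 4 gives C(8,2) = 28; x_3 ≥ 6 gives C(6,2) = 15. Together 64.
Add back pairs where two caps are both exceeded: 3 + 0 + 1 = 4.
By inclusion–exclusion the count is 66 − 64 + 4 = 6.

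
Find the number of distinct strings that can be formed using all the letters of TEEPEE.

TEEPEE has 6 letters with E appearing 4 times.
So there are 6! / (4!) = 30 distinguishable arrangements.

30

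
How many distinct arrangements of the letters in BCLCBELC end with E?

210

With the last slot taken by E, it remains to arrange the other 7 letters (BCLCBLC).
Those 7 letters have B appearing twice, C appearing 3 times, and L appearing twice, giving (7)!/(3!·2!·2!) = 210.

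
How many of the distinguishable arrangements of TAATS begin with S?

6

Fix S in the first position and arrange the remaining 4 letters.
Those 4 letters have A appearing twice and T appearing twice, giving (4)!/(2!·2!) = 6.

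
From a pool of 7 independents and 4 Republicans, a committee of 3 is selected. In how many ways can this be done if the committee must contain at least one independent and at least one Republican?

126

With no constraint there are C(11,3) = 165 possible selections.
Subtract selections that omit an entire group: no independents → C(4,3) = 4; no Republicans → C(7,3) = 35.
Both groups omitted at once is impossible, so 165 − 39 = 126.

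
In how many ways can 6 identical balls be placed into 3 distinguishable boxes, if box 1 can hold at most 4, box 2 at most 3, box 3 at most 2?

9

Ignoring the caps, the number of non-negative solutions to x_1+…+x_3 = 6 is C(8,2) = 28.
Subtract solutions that violate a single cap (substitute x_i' = x_i − (cap_i+1)): x_1 ≥ 5 gives C(3,2) = 3; x_2 ≥ 4 gives C(4,2) = 6; x_3 ≥ 3 gives C(5,2) = 10. Together 19.
No two caps can be exceeded simultaneously, so the pair terms are all 0.
By inclusion–exclusion the count is 28 − 19 + 0 = 9.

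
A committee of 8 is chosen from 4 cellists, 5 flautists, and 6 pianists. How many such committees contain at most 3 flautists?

Split by how many flautists are chosen (0 through 3).
Sum: C(5,0)·C(10,8) + C(5,1)·C(10,7) + C(5,2)·C(10,6) + C(5,3)·C(10,5) = 45 + 600 + 2100 + 2520 = 5265.

5265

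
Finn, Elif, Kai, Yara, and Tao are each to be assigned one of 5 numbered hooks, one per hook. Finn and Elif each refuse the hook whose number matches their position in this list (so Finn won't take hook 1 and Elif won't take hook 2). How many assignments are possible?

Let Aᵢ (for i ∈ {1, 2}) be the placements that put person i in their forbidden hook. Any j of these fix j positions, leaving (5−j)! ways to fill the rest, and there are C(2,j) ways to pick which j.
By inclusion–exclusion, the number of valid placements is Σ_{j=0}^{2} (−1)^j C(2,j)·(5−j)!.
Computing: 120 − 48 + 6 = 78.

78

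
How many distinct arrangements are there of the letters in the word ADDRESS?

1260

Letter multiplicities in ADDRESS: A×1, D×2, E×1, R×1, S×2.
The number of distinct arrangements is 7!/(2!·2!) = 5040/4 = 1260.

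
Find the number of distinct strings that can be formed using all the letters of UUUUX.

UUUUX has 5 letters with U appearing 4 times.
So there are 5! / (4!) = 5 distinguishable arrangements.

5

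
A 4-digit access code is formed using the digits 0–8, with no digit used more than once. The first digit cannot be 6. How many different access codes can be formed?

The first digit has 9−1 = 8 choices (anything except 6).
The remaining 3 digits are filled from the other 8 symbols without repetition: 8 × 7 × 6 = 336.
Total: 8 × 336 = 2688.

2688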